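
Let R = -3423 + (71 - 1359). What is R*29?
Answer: -136619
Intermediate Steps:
R = -4711 (R = -3423 - 1288 = -4711)
R*29 = -4711*29 = -136619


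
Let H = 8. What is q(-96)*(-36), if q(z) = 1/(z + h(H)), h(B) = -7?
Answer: 36/103 ≈ 0.34951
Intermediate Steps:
q(z) = 1/(-7 + z) (q(z) = 1/(z - 7) = 1/(-7 + z))
q(-96)*(-36) = -36/(-7 - 96) = -36/(-103) = -1/103*(-36) = 36/103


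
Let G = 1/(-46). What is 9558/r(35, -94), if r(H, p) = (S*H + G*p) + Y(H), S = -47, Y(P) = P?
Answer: -219834/36983 ≈ -5.9442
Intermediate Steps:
G = -1/46 ≈ -0.021739
r(H, p) = -46*H - p/46 (r(H, p) = (-47*H - p/46) + H = -46*H - p/46)
9558/r(35, -94) = 9558/(-46*35 - 1/46*(-94)) = 9558/(-1610 + 47/23) = 9558/(-36983/23) = 9558*(-23/36983) = -219834/36983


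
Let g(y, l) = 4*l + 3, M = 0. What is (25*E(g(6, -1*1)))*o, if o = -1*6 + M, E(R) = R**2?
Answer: -150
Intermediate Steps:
g(y, l) = 3 + 4*l
o = -6 (o = -1*6 + 0 = -6 + 0 = -6)
(25*E(g(6, -1*1)))*o = (25*(3 + 4*(-1*1))**2)*(-6) = (25*(3 + 4*(-1))**2)*(-6) = (25*(3 - 4)**2)*(-6) = (25*(-1)**2)*(-6) = (25*1)*(-6) = 25*(-6) = -150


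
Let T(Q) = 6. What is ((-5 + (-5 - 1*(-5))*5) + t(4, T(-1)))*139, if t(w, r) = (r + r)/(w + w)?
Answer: -973/2 ≈ -486.50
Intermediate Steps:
t(w, r) = r/w (t(w, r) = (2*r)/((2*w)) = (2*r)*(1/(2*w)) = r/w)
((-5 + (-5 - 1*(-5))*5) + t(4, T(-1)))*139 = ((-5 + (-5 - 1*(-5))*5) + 6/4)*139 = ((-5 + (-5 + 5)*5) + 6*(¼))*139 = ((-5 + 0*5) + 3/2)*139 = ((-5 + 0) + 3/2)*139 = (-5 + 3/2)*139 = -7/2*139 = -973/2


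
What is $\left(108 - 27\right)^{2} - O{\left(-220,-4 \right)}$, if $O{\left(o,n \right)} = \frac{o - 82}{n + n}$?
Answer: $\frac{26093}{4} \approx 6523.3$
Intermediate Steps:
$O{\left(o,n \right)} = \frac{-82 + o}{2 n}$
$\left(108 - 27\right)^{2} - O{\left(-220,-4 \right)} = \left(108 - 27\right)^{2} - \frac{-82 - 220}{2 \left(-4\right)} = 81^{2} - \frac{1}{2} \left(- \frac{1}{4}\right) \left(-302\right) = 6561 - \frac{151}{4} = \frac{26093}{4}$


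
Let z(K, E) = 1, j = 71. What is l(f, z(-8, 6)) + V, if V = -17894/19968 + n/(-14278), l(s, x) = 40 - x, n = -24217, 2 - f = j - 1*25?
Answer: 2836773895/71275776 ≈ 39.800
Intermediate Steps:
f = -44 (f = 2 - (71 - 1*25) = 2 - (71 - 25) = 2 - 1*46 = 2 - 46 = -44)
V = 57018631/71275776 (V = -17894/19968 - 24217/(-14278) = -17894*1/19968 - 24217*(-1/14278) = -8947/9984 + 24217/14278 = 57018631/71275776 ≈ 0.79997)
l(f, z(-8, 6)) + V = (40 - 1*1) + 57018631/71275776 = (40 - 1) + 57018631/71275776 = 39 + 57018631/71275776 = 2836773895/71275776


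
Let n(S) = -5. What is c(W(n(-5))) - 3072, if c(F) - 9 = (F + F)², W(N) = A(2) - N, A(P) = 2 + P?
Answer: -2739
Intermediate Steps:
W(N) = 4 - N (W(N) = (2 + 2) - N = 4 - N)
c(F) = 9 + 4*F² (c(F) = 9 + (F + F)² = 9 + (2*F)² = 9 + 4*F²)
c(W(n(-5))) - 3072 = (9 + 4*(4 - 1*(-5))²) - 3072 = (9 + 4*(4 + 5)²) - 3072 = (9 + 4*9²) - 3072 = (9 + 4*81) - 3072 = (9 + 324) - 3072 = 333 - 3072 = -2739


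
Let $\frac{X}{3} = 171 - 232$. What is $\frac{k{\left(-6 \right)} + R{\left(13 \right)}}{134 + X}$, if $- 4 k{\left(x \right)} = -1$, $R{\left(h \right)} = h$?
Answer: $- \frac{53}{196} \approx -0.27041$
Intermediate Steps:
$X = -183$ ($X = 3 \left(171 - 232\right) = 3 \left(-61\right) = -183$)
$k{\left(x \right)} = \frac{1}{4}$ ($k{\left(x \right)} = \left(- \frac{1}{4}\right) \left(-1\right) = \frac{1}{4}$)
$\frac{k{\left(-6 \right)} + R{\left(13 \right)}}{134 + X} = \frac{\frac{1}{4} + 13}{134 - 183} = \frac{53}{4 \left(-49\right)} = \frac{53}{4} \left(- \frac{1}{49}\right) = - \frac{53}{196}$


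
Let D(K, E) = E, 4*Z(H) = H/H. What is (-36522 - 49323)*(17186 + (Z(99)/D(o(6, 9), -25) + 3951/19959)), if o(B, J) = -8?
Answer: -196309845472143/133060 ≈ -1.4753e+9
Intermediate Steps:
Z(H) = ¼ (Z(H) = (H/H)/4 = (¼)*1 = ¼)
(-36522 - 49323)*(17186 + (Z(99)/D(o(6, 9), -25) + 3951/19959)) = (-36522 - 49323)*(17186 + ((¼)/(-25) + 3951/19959)) = -85845*(17186 + ((¼)*(-1/25) + 3951*(1/19959))) = -85845*(17186 + (-1/100 + 1317/6653)) = -85845*(17186 + 125047/665300) = -85845*11433970847/665300 = -196309845472143/133060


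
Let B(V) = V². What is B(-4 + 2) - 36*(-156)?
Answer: 5620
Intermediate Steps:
B(-4 + 2) - 36*(-156) = (-4 + 2)² - 36*(-156) = (-2)² + 5616 = 4 + 5616 = 5620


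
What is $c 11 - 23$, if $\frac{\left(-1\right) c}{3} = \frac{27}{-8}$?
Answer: $\frac{707}{8} \approx 88.375$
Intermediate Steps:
$c = \frac{81}{8}$ ($c = - 3 \frac{27}{-8} = - 3 \cdot 27 \left(- \frac{1}{8}\right) = \left(-3\right) \left(- \frac{27}{8}\right) = \frac{81}{8} \approx 10.125$)
$c 11 - 23 = \frac{81}{8} \cdot 11 - 23 = \frac{891}{8} - 23 = \frac{707}{8}$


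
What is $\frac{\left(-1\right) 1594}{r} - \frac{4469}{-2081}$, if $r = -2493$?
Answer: $\frac{14458331}{5187933} \approx 2.7869$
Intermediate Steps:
$\frac{\left(-1\right) 1594}{r} - \frac{4469}{-2081} = \frac{\left(-1\right) 1594}{-2493} - \frac{4469}{-2081} = \left(-1594\right) \left(- \frac{1}{2493}\right) - - \frac{4469}{2081} = \frac{1594}{2493} + \frac{4469}{2081} = \frac{14458331}{5187933}$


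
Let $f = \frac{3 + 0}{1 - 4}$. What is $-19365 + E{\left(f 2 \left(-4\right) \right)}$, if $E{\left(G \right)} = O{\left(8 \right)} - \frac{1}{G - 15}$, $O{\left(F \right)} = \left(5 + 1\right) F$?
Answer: $- \frac{135218}{7} \approx -19317.0$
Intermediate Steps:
$O{\left(F \right)} = 6 F$
$f = -1$ ($f = \frac{3}{-3} = 3 \left(- \frac{1}{3}\right) = -1$)
$E{\left(G \right)} = 48 - \frac{1}{-15 + G}$ ($E{\left(G \right)} = 6 \cdot 8 - \frac{1}{G - 15} = 48 - \frac{1}{-15 + G}$)
$-19365 + E{\left(f 2 \left(-4\right) \right)} = -19365 + \frac{-721 + 48 \left(-1\right) 2 \left(-4\right)}{-15 + \left(-1\right) 2 \left(-4\right)} = -19365 + \frac{-721 + 48 \left(\left(-2\right) \left(-4\right)\right)}{-15 - -8} = -19365 + \frac{-721 + 48 \cdot 8}{-15 + 8} = -19365 + \frac{-721 + 384}{-7} = -19365 - - \frac{337}{7} = -19365 + \frac{337}{7} = - \frac{135218}{7}$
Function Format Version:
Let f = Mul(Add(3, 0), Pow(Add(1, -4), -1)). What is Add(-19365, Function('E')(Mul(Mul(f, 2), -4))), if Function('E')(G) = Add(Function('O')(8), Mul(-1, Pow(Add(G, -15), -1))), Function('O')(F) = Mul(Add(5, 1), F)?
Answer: Rational(-135218, 7) ≈ -19317.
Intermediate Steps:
Function('O')(F) = Mul(6, F)
f = -1 (f = Mul(3, Pow(-3, -1)) = Mul(3, Rational(-1, 3)) = -1)
Function('E')(G) = Add(48, Mul(-1, Pow(Add(-15, G), -1))) (Function('E')(G) = Add(Mul(6, 8), Mul(-1, Pow(Add(G, -15), -1))) = Add(48, Mul(-1, Pow(Add(-15, G), -1))))
Add(-19365, Function('E')(Mul(Mul(f, 2), -4))) = Add(-19365, Mul(Pow(Add(-15, Mul(Mul(-1, 2), -4)), -1), Add(-721, Mul(48, Mul(Mul(-1, 2), -4))))) = Add(-19365, Mul(Pow(Add(-15, Mul(-2, -4)), -1), Add(-721, Mul(48, Mul(-2, -4))))) = Add(-19365, Mul(Pow(Add(-15, 8), -1), Add(-721, Mul(48, 8)))) = Add(-19365, Mul(Pow(-7, -1), Add(-721, 384))) = Add(-19365, Mul(Rational(-1, 7), -337)) = Add(-19365, Rational(337, 7)) = Rational(-135218, 7)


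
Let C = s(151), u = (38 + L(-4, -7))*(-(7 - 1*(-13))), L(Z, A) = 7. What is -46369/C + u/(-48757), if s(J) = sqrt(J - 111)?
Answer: 900/48757 - 46369*sqrt(10)/20 ≈ -7331.6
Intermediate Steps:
s(J) = sqrt(-111 + J)
u = -900 (u = (38 + 7)*(-(7 - 1*(-13))) = 45*(-(7 + 13)) = 45*(-1*20) = 45*(-20) = -900)
C = 2*sqrt(10) (C = sqrt(-111 + 151) = sqrt(40) = 2*sqrt(10) ≈ 6.3246)
-46369/C + u/(-48757) = -46369*sqrt(10)/20 - 900/(-48757) = -46369*sqrt(10)/20 - 900*(-1/48757) = -46369*sqrt(10)/20 + 900/48757 = 900/48757 - 46369*sqrt(10)/20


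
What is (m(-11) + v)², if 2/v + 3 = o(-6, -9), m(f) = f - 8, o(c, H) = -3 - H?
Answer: 3025/9 ≈ 336.11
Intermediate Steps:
m(f) = -8 + f
v = ⅔ (v = 2/(-3 + (-3 - 1*(-9))) = 2/(-3 + (-3 + 9)) = 2/(-3 + 6) = 2/3 = 2*(⅓) = ⅔ ≈ 0.66667)
(m(-11) + v)² = ((-8 - 11) + ⅔)² = (-19 + ⅔)² = (-55/3)² = 3025/9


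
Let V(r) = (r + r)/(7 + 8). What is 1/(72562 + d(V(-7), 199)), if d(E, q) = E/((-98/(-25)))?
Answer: 21/1523797 ≈ 1.3781e-5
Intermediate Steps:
V(r) = 2*r/15 (V(r) = (2*r)/15 = (2*r)*(1/15) = 2*r/15)
d(E, q) = 25*E/98 (d(E, q) = E/((-98*(-1/25))) = E/(98/25) = E*(25/98) = 25*E/98)
1/(72562 + d(V(-7), 199)) = 1/(72562 + 25*((2/15)*(-7))/98) = 1/(72562 + (25/98)*(-14/15)) = 1/(72562 - 5/21) = 1/(1523797/21) = 21/1523797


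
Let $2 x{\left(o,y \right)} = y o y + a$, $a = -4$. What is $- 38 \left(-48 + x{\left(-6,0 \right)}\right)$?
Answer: $1900$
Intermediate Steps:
$x{\left(o,y \right)} = -2 + \frac{o y^{2}}{2}$ ($x{\left(o,y \right)} = \frac{y o y - 4}{2} = \frac{o y y - 4}{2} = \frac{o y^{2} - 4}{2} = \frac{-4 + o y^{2}}{2} = -2 + \frac{o y^{2}}{2}$)
$- 38 \left(-48 + x{\left(-6,0 \right)}\right) = - 38 \left(-48 - \left(2 + 3 \cdot 0^{2}\right)\right) = - 38 \left(-48 - \left(2 + 3 \cdot 0\right)\right) = - 38 \left(-48 + \left(-2 + 0\right)\right) = - 38 \left(-48 - 2\right) = \left(-38\right) \left(-50\right) = 1900$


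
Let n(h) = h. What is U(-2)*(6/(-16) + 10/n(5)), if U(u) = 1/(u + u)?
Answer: -13/32 ≈ -0.40625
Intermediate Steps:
U(u) = 1/(2*u)
U(-2)*(6/(-16) + 10/n(5)) = ((½)/(-2))*(6/(-16) + 10/5) = ((½)*(-½))*(6*(-1/16) + 10*(⅕)) = -(-3/8 + 2)/4 = -¼*13/8 = -13/32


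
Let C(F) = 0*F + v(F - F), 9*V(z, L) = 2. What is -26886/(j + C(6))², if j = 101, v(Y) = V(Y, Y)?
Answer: -2177766/829921 ≈ -2.6241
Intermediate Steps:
V(z, L) = 2/9 (V(z, L) = (⅑)*2 = 2/9)
v(Y) = 2/9
C(F) = 2/9 (C(F) = 0*F + 2/9 = 0 + 2/9 = 2/9)
-26886/(j + C(6))² = -26886/(101 + 2/9)² = -26886/((911/9)²) = -26886/829921/81 = -26886*81/829921 = -2177766/829921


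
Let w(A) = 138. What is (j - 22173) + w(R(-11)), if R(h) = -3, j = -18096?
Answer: -40131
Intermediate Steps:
(j - 22173) + w(R(-11)) = (-18096 - 22173) + 138 = -40269 + 138 = -40131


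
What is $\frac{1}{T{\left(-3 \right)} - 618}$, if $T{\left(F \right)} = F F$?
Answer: $- \frac{1}{609} \approx -0.001642$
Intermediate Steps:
$T{\left(F \right)} = F^{2}$
$\frac{1}{T{\left(-3 \right)} - 618} = \frac{1}{\left(-3\right)^{2} - 618} = \frac{1}{9 - 618} = \frac{1}{-609} = - \frac{1}{609}$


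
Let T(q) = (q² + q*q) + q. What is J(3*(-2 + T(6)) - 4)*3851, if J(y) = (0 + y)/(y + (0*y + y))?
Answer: 3851/2 ≈ 1925.5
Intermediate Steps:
T(q) = q + 2*q² (T(q) = (q² + q²) + q = 2*q² + q = q + 2*q²)
J(y) = ½ (J(y) = y/(y + (0 + y)) = y/(y + y) = y/((2*y)) = y*(1/(2*y)) = ½)
J(3*(-2 + T(6)) - 4)*3851 = (½)*3851 = 3851/2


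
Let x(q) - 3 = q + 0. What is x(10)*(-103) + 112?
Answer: -1227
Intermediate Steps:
x(q) = 3 + q (x(q) = 3 + (q + 0) = 3 + q)
x(10)*(-103) + 112 = (3 + 10)*(-103) + 112 = 13*(-103) + 112 = -1339 + 112 = -1227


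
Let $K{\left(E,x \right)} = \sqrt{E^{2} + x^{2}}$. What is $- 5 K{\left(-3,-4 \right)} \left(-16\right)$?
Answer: $400$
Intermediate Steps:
$- 5 K{\left(-3,-4 \right)} \left(-16\right) = - 5 \sqrt{\left(-3\right)^{2} + \left(-4\right)^{2}} \left(-16\right) = - 5 \sqrt{9 + 16} \left(-16\right) = - 5 \sqrt{25} \left(-16\right) = \left(-5\right) 5 \left(-16\right) = \left(-25\right) \left(-16\right) = 400$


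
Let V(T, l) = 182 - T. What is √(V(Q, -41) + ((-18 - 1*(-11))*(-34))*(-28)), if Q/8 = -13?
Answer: I*√6378 ≈ 79.862*I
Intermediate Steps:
Q = -104 (Q = 8*(-13) = -104)
√(V(Q, -41) + ((-18 - 1*(-11))*(-34))*(-28)) = √((182 - 1*(-104)) + ((-18 - 1*(-11))*(-34))*(-28)) = √((182 + 104) + ((-18 + 11)*(-34))*(-28)) = √(286 - 7*(-34)*(-28)) = √(286 + 238*(-28)) = √(286 - 6664) = √(-6378) = I*√6378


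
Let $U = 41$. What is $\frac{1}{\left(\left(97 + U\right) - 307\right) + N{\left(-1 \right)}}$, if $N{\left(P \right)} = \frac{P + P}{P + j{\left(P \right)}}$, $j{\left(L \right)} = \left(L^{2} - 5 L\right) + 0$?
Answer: $- \frac{5}{847} \approx -0.0059032$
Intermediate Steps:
$j{\left(L \right)} = L^{2} - 5 L$
$N{\left(P \right)} = \frac{2 P}{P + P \left(-5 + P\right)}$ ($N{\left(P \right)} = \frac{P + P}{P + P \left(-5 + P\right)} = \frac{2 P}{P + P \left(-5 + P\right)}$)
$\frac{1}{\left(\left(97 + U\right) - 307\right) + N{\left(-1 \right)}} = \frac{1}{\left(\left(97 + 41\right) - 307\right) + \frac{2}{-4 - 1}} = \frac{1}{\left(138 - 307\right) + \frac{2}{-5}} = \frac{1}{-169 + 2 \left(- \frac{1}{5}\right)} = \frac{1}{-169 - \frac{2}{5}} = \frac{1}{- \frac{847}{5}} = - \frac{5}{847}$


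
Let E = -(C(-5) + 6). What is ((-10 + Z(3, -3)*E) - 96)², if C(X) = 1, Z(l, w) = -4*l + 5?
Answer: 3249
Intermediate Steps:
Z(l, w) = 5 - 4*l
E = -7 (E = -(1 + 6) = -1*7 = -7)
((-10 + Z(3, -3)*E) - 96)² = ((-10 + (5 - 4*3)*(-7)) - 96)² = ((-10 + (5 - 12)*(-7)) - 96)² = ((-10 - 7*(-7)) - 96)² = ((-10 + 49) - 96)² = (39 - 96)² = (-57)² = 3249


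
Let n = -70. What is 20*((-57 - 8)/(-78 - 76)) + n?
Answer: -4740/77 ≈ -61.558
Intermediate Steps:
20*((-57 - 8)/(-78 - 76)) + n = 20*((-57 - 8)/(-78 - 76)) - 70 = 20*(-65/(-154)) - 70 = 20*(-65*(-1/154)) - 70 = 20*(65/154) - 70 = 650/77 - 70 = -4740/77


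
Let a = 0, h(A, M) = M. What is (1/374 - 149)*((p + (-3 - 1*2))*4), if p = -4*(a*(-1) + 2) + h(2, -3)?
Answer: 1783200/187 ≈ 9535.8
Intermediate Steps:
p = -11 (p = -4*(0*(-1) + 2) - 3 = -4*(0 + 2) - 3 = -4*2 - 3 = -8 - 3 = -11)
(1/374 - 149)*((p + (-3 - 1*2))*4) = (1/374 - 149)*((-11 + (-3 - 1*2))*4) = (1/374 - 149)*((-11 + (-3 - 2))*4) = -55725*(-11 - 5)*4/374 = -(-445800)*4/187 = -55725/374*(-64) = 1783200/187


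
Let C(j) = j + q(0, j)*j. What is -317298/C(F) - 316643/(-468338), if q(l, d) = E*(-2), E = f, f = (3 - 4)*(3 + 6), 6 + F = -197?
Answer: 149824002775/1806379666 ≈ 82.942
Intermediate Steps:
F = -203 (F = -6 - 197 = -203)
f = -9 (f = -1*9 = -9)
E = -9
q(l, d) = 18 (q(l, d) = -9*(-2) = 18)
C(j) = 19*j (C(j) = j + 18*j = 19*j)
-317298/C(F) - 316643/(-468338) = -317298/(19*(-203)) - 316643/(-468338) = -317298/(-3857) - 316643*(-1/468338) = -317298*(-1/3857) + 316643/468338 = 317298/3857 + 316643/468338 = 149824002775/1806379666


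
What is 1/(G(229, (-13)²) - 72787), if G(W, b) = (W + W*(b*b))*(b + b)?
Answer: 1/2210683137 ≈ 4.5235e-10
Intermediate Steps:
G(W, b) = 2*b*(W + W*b²) (G(W, b) = (W + W*b²)*(2*b) = 2*b*(W + W*b²))
1/(G(229, (-13)²) - 72787) = 1/(2*229*(-13)²*(1 + ((-13)²)²) - 72787) = 1/(2*229*169*(1 + 169²) - 72787) = 1/(2*229*169*(1 + 28561) - 72787) = 1/(2*229*169*28562 - 72787) = 1/(2210755924 - 72787) = 1/2210683137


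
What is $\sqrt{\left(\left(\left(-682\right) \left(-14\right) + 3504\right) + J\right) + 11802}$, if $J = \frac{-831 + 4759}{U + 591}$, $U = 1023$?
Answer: $\frac{\sqrt{16187727594}}{807} \approx 157.66$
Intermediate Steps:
$J = \frac{1964}{807}$ ($J = \frac{-831 + 4759}{1023 + 591} = \frac{3928}{1614} = 3928 \cdot \frac{1}{1614} = \frac{1964}{807} \approx 2.4337$)
$\sqrt{\left(\left(\left(-682\right) \left(-14\right) + 3504\right) + J\right) + 11802} = \sqrt{\left(\left(\left(-682\right) \left(-14\right) + 3504\right) + \frac{1964}{807}\right) + 11802} = \sqrt{\left(\left(9548 + 3504\right) + \frac{1964}{807}\right) + 11802} = \sqrt{\left(13052 + \frac{1964}{807}\right) + 11802} = \sqrt{\frac{10534928}{807} + 11802} = \sqrt{\frac{20059142}{807}} = \frac{\sqrt{16187727594}}{807}$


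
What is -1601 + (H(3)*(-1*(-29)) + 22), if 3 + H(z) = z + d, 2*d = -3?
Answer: -3245/2 ≈ -1622.5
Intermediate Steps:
d = -3/2 (d = (1/2)*(-3) = -3/2 ≈ -1.5000)
H(z) = -9/2 + z (H(z) = -3 + (z - 3/2) = -3 + (-3/2 + z) = -9/2 + z)
-1601 + (H(3)*(-1*(-29)) + 22) = -1601 + ((-9/2 + 3)*(-1*(-29)) + 22) = -1601 + (-3/2*29 + 22) = -1601 + (-87/2 + 22) = -1601 - 43/2 = -3245/2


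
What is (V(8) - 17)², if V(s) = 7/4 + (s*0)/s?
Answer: 3721/16 ≈ 232.56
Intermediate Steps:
V(s) = 7/4 (V(s) = 7*(¼) + 0/s = 7/4 + 0 = 7/4)
(V(8) - 17)² = (7/4 - 17)² = (-61/4)² = 3721/16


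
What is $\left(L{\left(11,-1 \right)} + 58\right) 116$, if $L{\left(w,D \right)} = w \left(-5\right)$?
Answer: $348$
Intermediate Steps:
$L{\left(w,D \right)} = - 5 w$
$\left(L{\left(11,-1 \right)} + 58\right) 116 = \left(\left(-5\right) 11 + 58\right) 116 = \left(-55 + 58\right) 116 = 3 \cdot 116 = 348$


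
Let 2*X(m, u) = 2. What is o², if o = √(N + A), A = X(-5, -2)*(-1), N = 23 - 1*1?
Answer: 21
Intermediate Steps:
N = 22 (N = 23 - 1 = 22)
X(m, u) = 1 (X(m, u) = (½)*2 = 1)
A = -1 (A = 1*(-1) = -1)
o = √21 (o = √(22 - 1) = √21 ≈ 4.5826)
o² = (√21)² = 21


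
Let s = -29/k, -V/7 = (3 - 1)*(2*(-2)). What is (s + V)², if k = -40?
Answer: 5148361/1600 ≈ 3217.7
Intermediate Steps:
V = 56 (V = -7*(3 - 1)*2*(-2) = -14*(-4) = -7*(-8) = 56)
s = 29/40 (s = -29/(-40) = -29*(-1/40) = 29/40 ≈ 0.72500)
(s + V)² = (29/40 + 56)² = (2269/40)² = 5148361/1600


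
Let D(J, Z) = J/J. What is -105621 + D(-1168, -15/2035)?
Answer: -105620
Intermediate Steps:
D(J, Z) = 1
-105621 + D(-1168, -15/2035) = -105621 + 1 = -105620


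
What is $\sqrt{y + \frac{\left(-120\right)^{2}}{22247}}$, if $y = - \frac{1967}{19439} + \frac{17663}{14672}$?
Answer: $\frac{\sqrt{89862475360466557286139}}{226608742892} \approx 1.3229$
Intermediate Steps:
$y = \frac{44927319}{40744144}$ ($y = \left(-1967\right) \frac{1}{19439} + 17663 \cdot \frac{1}{14672} = - \frac{281}{2777} + \frac{17663}{14672} = \frac{44927319}{40744144} \approx 1.1027$)
$\sqrt{y + \frac{\left(-120\right)^{2}}{22247}} = \sqrt{\frac{44927319}{40744144} + \frac{\left(-120\right)^{2}}{22247}} = \sqrt{\frac{44927319}{40744144} + 14400 \cdot \frac{1}{22247}} = \sqrt{\frac{44927319}{40744144} + \frac{14400}{22247}} = \sqrt{\frac{1586213739393}{906434971568}} = \frac{\sqrt{89862475360466557286139}}{226608742892}$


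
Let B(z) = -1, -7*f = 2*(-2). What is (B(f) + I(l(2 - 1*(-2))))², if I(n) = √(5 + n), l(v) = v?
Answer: 4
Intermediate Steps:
f = 4/7 (f = -2*(-2)/7 = -⅐*(-4) = 4/7 ≈ 0.57143)
(B(f) + I(l(2 - 1*(-2))))² = (-1 + √(5 + (2 - 1*(-2))))² = (-1 + √(5 + (2 + 2)))² = (-1 + √(5 + 4))² = (-1 + √9)² = (-1 + 3)² = 2² = 4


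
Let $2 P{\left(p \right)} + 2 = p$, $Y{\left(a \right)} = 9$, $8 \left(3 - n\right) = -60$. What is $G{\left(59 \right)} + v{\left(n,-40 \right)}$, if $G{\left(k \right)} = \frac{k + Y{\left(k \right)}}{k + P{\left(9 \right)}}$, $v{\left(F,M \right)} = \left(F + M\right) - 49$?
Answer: $- \frac{19353}{250} \approx -77.412$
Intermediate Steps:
$n = \frac{21}{2}$ ($n = 3 - - \frac{15}{2} = 3 + \frac{15}{2} = \frac{21}{2} \approx 10.5$)
$v{\left(F,M \right)} = -49 + F + M$
$P{\left(p \right)} = -1 + \frac{p}{2}$
$G{\left(k \right)} = \frac{9 + k}{\frac{7}{2} + k}$ ($G{\left(k \right)} = \frac{k + 9}{k + \left(-1 + \frac{1}{2} \cdot 9\right)} = \frac{9 + k}{k + \left(-1 + \frac{9}{2}\right)} = \frac{9 + k}{k + \frac{7}{2}} = \frac{9 + k}{\frac{7}{2} + k}$)
$G{\left(59 \right)} + v{\left(n,-40 \right)} = \frac{2 \left(9 + 59\right)}{7 + 2 \cdot 59} - \frac{157}{2} = 2 \frac{1}{7 + 118} \cdot 68 - \frac{157}{2} = 2 \cdot \frac{1}{125} \cdot 68 - \frac{157}{2} = \frac{136}{125} - \frac{157}{2} = - \frac{19353}{250}$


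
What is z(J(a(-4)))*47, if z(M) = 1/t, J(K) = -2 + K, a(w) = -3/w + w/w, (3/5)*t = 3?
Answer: 47/5 ≈ 9.4000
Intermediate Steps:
t = 5 (t = (5/3)*3 = 5)
a(w) = 1 - 3/w (a(w) = -3/w + 1 = 1 - 3/w)
z(M) = ⅕ (z(M) = 1/5 = ⅕)
z(J(a(-4)))*47 = (⅕)*47 = 47/5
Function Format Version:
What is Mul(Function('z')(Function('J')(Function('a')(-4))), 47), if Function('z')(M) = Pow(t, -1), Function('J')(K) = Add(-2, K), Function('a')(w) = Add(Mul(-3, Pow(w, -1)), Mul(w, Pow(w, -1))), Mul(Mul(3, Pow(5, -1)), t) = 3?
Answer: Rational(47, 5) ≈ 9.4000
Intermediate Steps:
t = 5 (t = Mul(Rational(5, 3), 3) = 5)
Function('a')(w) = Add(1, Mul(-3, Pow(w, -1))) (Function('a')(w) = Add(Mul(-3, Pow(w, -1)), 1) = Add(1, Mul(-3, Pow(w, -1))))
Function('z')(M) = Rational(1, 5) (Function('z')(M) = Pow(5, -1) = Rational(1, 5))
Mul(Function('z')(Function('J')(Function('a')(-4))), 47) = Mul(Rational(1, 5), 47) = Rational(47, 5)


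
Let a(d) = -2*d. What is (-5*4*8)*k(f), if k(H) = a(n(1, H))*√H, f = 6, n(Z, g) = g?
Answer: 1920*√6 ≈ 4703.0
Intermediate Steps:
k(H) = -2*H^(3/2) (k(H) = (-2*H)*√H = -2*H^(3/2))
(-5*4*8)*k(f) = (-5*4*8)*(-12*√6) = (-20*8)*(-12*√6) = -(-1920)*√6 = 1920*√6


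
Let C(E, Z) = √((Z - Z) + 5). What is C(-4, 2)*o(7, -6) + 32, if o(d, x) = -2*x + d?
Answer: 32 + 19*√5 ≈ 74.485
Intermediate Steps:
o(d, x) = d - 2*x
C(E, Z) = √5 (C(E, Z) = √(0 + 5) = √5)
C(-4, 2)*o(7, -6) + 32 = √5*(7 - 2*(-6)) + 32 = √5*(7 + 12) + 32 = √5*19 + 32 = 19*√5 + 32 = 32 + 19*√5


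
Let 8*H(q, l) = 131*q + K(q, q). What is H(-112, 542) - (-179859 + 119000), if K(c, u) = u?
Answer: 59011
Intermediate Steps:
H(q, l) = 33*q/2 (H(q, l) = (131*q + q)/8 = (132*q)/8 = 33*q/2)
H(-112, 542) - (-179859 + 119000) = (33/2)*(-112) - (-179859 + 119000) = -1848 - 1*(-60859) = -1848 + 60859 = 59011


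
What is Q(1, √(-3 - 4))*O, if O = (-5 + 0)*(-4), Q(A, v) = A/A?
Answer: 20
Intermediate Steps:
Q(A, v) = 1
O = 20 (O = -5*(-4) = 20)
Q(1, √(-3 - 4))*O = 1*20 = 20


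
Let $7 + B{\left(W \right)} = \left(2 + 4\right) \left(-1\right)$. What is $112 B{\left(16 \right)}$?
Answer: $-1456$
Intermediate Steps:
$B{\left(W \right)} = -13$ ($B{\left(W \right)} = -7 + \left(2 + 4\right) \left(-1\right) = -7 + 6 \left(-1\right) = -7 - 6 = -13$)
$112 B{\left(16 \right)} = 112 \left(-13\right) = -1456$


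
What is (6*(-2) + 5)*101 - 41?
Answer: -748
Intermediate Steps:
(6*(-2) + 5)*101 - 41 = (-12 + 5)*101 - 41 = -7*101 - 41 = -707 - 41 = -748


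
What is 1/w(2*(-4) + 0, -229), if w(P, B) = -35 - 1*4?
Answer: -1/39 ≈ -0.025641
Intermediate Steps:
w(P, B) = -39 (w(P, B) = -35 - 4 = -39)
1/w(2*(-4) + 0, -229) = 1/(-39) = -1/39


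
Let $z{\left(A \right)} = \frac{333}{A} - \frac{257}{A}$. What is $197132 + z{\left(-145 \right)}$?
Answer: $\frac{28584064}{145} \approx 1.9713 \cdot 10^{5}$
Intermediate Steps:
$z{\left(A \right)} = \frac{76}{A}$
$197132 + z{\left(-145 \right)} = 197132 + \frac{76}{-145} = 197132 + 76 \left(- \frac{1}{145}\right) = 197132 - \frac{76}{145} = \frac{28584064}{145}$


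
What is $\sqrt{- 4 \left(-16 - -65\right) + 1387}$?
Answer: $\sqrt{1191} \approx 34.511$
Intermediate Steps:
$\sqrt{- 4 \left(-16 - -65\right) + 1387} = \sqrt{- 4 \left(-16 + 65\right) + 1387} = \sqrt{\left(-4\right) 49 + 1387} = \sqrt{-196 + 1387} = \sqrt{1191}$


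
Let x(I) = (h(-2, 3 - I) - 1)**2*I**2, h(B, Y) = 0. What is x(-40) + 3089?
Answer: 4689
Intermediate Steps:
x(I) = I**2 (x(I) = (0 - 1)**2*I**2 = (-1)**2*I**2 = 1*I**2 = I**2)
x(-40) + 3089 = (-40)**2 + 3089 = 1600 + 3089 = 4689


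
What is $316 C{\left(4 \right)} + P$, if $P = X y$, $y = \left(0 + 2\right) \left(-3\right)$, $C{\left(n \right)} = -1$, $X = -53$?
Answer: $2$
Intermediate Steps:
$y = -6$ ($y = 2 \left(-3\right) = -6$)
$P = 318$ ($P = \left(-53\right) \left(-6\right) = 318$)
$316 C{\left(4 \right)} + P = 316 \left(-1\right) + 318 = -316 + 318 = 2$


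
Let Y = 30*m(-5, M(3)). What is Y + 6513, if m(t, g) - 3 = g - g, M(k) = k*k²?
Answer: 6603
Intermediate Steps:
M(k) = k³
m(t, g) = 3 (m(t, g) = 3 + (g - g) = 3 + 0 = 3)
Y = 90 (Y = 30*3 = 90)
Y + 6513 = 90 + 6513 = 6603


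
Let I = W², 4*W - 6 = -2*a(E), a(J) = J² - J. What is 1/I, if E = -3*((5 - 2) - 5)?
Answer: 4/729 ≈ 0.0054870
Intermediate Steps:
E = 6 (E = -3*(3 - 5) = -3*(-2) = 6)
W = -27/2 (W = 3/2 + (-12*(-1 + 6))/4 = 3/2 + (-12*5)/4 = 3/2 + (-2*30)/4 = 3/2 + (¼)*(-60) = 3/2 - 15 = -27/2 ≈ -13.500)
I = 729/4 (I = (-27/2)² = 729/4 ≈ 182.25)
1/I = 1/(729/4) = 4/729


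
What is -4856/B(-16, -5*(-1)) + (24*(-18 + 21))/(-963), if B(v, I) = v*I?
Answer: 64869/1070 ≈ 60.625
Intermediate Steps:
B(v, I) = I*v
-4856/B(-16, -5*(-1)) + (24*(-18 + 21))/(-963) = -4856/(-5*(-1)*(-16)) + (24*(-18 + 21))/(-963) = -4856/(5*(-16)) + (24*3)*(-1/963) = -4856/(-80) + 72*(-1/963) = -4856*(-1/80) - 8/107 = 607/10 - 8/107 = 64869/1070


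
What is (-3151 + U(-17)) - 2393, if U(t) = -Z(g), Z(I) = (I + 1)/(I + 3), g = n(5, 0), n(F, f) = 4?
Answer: -38813/7 ≈ -5544.7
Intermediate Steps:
g = 4
Z(I) = (1 + I)/(3 + I)
U(t) = -5/7 (U(t) = -(1 + 4)/(3 + 4) = -5/7)
(-3151 + U(-17)) - 2393 = (-3151 - 5/7) - 2393 = -22062/7 - 2393 = -38813/7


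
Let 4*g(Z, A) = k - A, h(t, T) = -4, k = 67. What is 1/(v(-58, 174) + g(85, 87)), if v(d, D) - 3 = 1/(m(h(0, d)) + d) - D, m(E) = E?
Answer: -62/10913 ≈ -0.0056813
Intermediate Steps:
g(Z, A) = 67/4 - A/4 (g(Z, A) = (67 - A)/4 = 67/4 - A/4)
v(d, D) = 3 + 1/(-4 + d) - D (v(d, D) = 3 + (1/(-4 + d) - D) = 3 + 1/(-4 + d) - D)
1/(v(-58, 174) + g(85, 87)) = 1/((-11 + 3*(-58) + 4*174 - 1*174*(-58))/(-4 - 58) + (67/4 - ¼*87)) = 1/((-11 - 174 + 696 + 10092)/(-62) + (67/4 - 87/4)) = 1/(-1/62*10603 - 5) = 1/(-10603/62 - 5) = 1/(-10913/62) = -62/10913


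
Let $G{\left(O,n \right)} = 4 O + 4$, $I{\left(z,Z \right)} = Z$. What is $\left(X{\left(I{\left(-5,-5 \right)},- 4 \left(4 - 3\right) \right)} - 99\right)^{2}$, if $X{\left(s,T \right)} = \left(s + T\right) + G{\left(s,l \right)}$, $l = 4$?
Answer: $15376$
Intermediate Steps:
$G{\left(O,n \right)} = 4 + 4 O$
$X{\left(s,T \right)} = 4 + T + 5 s$ ($X{\left(s,T \right)} = \left(s + T\right) + \left(4 + 4 s\right) = \left(T + s\right) + \left(4 + 4 s\right) = 4 + T + 5 s$)
$\left(X{\left(I{\left(-5,-5 \right)},- 4 \left(4 - 3\right) \right)} - 99\right)^{2} = \left(\left(4 - 4 \left(4 - 3\right) + 5 \left(-5\right)\right) - 99\right)^{2} = \left(\left(4 - 4 - 25\right) - 99\right)^{2} = \left(-25 - 99\right)^{2} = \left(-124\right)^{2} = 15376$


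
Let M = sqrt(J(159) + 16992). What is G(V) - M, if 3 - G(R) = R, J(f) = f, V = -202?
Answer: 205 - sqrt(17151) ≈ 74.038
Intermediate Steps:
G(R) = 3 - R
M = sqrt(17151) (M = sqrt(159 + 16992) = sqrt(17151) ≈ 130.96)
G(V) - M = (3 - 1*(-202)) - sqrt(17151) = (3 + 202) - sqrt(17151) = 205 - sqrt(17151)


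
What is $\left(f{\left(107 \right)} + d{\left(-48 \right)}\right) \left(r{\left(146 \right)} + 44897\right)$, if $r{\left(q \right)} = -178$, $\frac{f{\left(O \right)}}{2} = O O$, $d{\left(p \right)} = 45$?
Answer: $1025988017$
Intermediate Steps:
$f{\left(O \right)} = 2 O^{2}$ ($f{\left(O \right)} = 2 O O = 2 O^{2}$)
$\left(f{\left(107 \right)} + d{\left(-48 \right)}\right) \left(r{\left(146 \right)} + 44897\right) = \left(2 \cdot 107^{2} + 45\right) \left(-178 + 44897\right) = \left(2 \cdot 11449 + 45\right) 44719 = \left(22898 + 45\right) 44719 = 22943 \cdot 44719 = 1025988017$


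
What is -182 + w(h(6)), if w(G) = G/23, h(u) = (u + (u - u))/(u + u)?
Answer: -8371/46 ≈ -181.98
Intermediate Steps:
h(u) = ½ (h(u) = (u + 0)/((2*u)) = u*(1/(2*u)) = ½)
w(G) = G/23 (w(G) = G*(1/23) = G/23)
-182 + w(h(6)) = -182 + (1/23)*(½) = -182 + 1/46 = -8371/46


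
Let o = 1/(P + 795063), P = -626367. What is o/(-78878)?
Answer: -1/13306403088 ≈ -7.5152e-11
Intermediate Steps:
o = 1/168696 (o = 1/(-626367 + 795063) = 1/168696 ≈ 5.9278e-6)
o/(-78878) = (1/168696)/(-78878) = (1/168696)*(-1/78878) = -1/13306403088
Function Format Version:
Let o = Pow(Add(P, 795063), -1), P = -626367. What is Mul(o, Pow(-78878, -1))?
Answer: Rational(-1, 13306403088) ≈ -7.5152e-11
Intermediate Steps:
o = Rational(1, 168696) (o = Pow(Add(-626367, 795063), -1) = Pow(168696, -1) = Rational(1, 168696) ≈ 5.9278e-6)
Mul(o, Pow(-78878, -1)) = Mul(Rational(1, 168696), Pow(-78878, -1)) = Mul(Rational(1, 168696), Rational(-1, 78878)) = Rational(-1, 13306403088)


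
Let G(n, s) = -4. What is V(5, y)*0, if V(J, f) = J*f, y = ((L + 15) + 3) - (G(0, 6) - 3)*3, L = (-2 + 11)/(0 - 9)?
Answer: 0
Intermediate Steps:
L = -1 (L = 9/(-9) = 9*(-⅑) = -1)
y = 38 (y = ((-1 + 15) + 3) - (-4 - 3)*3 = (14 + 3) - (-7)*3 = 17 - 1*(-21) = 17 + 21 = 38)
V(5, y)*0 = (5*38)*0 = 190*0 = 0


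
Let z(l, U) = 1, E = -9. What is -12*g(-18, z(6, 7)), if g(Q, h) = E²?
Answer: -972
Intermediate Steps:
g(Q, h) = 81 (g(Q, h) = (-9)² = 81)
-12*g(-18, z(6, 7)) = -12*81 = -972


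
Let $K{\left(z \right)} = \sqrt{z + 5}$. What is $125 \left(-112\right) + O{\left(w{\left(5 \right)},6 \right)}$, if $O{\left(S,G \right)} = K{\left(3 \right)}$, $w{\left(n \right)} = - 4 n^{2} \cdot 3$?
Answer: $-14000 + 2 \sqrt{2} \approx -13997.0$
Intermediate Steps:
$K{\left(z \right)} = \sqrt{5 + z}$
$w{\left(n \right)} = - 12 n^{2}$
$O{\left(S,G \right)} = 2 \sqrt{2}$ ($O{\left(S,G \right)} = \sqrt{5 + 3} = \sqrt{8} = 2 \sqrt{2}$)
$125 \left(-112\right) + O{\left(w{\left(5 \right)},6 \right)} = 125 \left(-112\right) + 2 \sqrt{2} = -14000 + 2 \sqrt{2}$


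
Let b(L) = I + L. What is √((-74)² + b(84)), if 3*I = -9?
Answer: √5557 ≈ 74.545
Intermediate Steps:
I = -3 (I = (⅓)*(-9) = -3)
b(L) = -3 + L
√((-74)² + b(84)) = √((-74)² + (-3 + 84)) = √(5476 + 81) = √5557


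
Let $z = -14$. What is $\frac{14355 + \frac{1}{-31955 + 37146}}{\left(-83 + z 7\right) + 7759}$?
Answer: $\frac{37258403}{19668699} \approx 1.8943$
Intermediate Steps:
$\frac{14355 + \frac{1}{-31955 + 37146}}{\left(-83 + z 7\right) + 7759} = \frac{14355 + \frac{1}{-31955 + 37146}}{\left(-83 - 98\right) + 7759} = \frac{14355 + \frac{1}{5191}}{\left(-83 - 98\right) + 7759} = \frac{14355 + \frac{1}{5191}}{-181 + 7759} = \frac{74516806}{5191 \cdot 7578} = \frac{74516806}{5191} \cdot \frac{1}{7578} = \frac{37258403}{19668699}$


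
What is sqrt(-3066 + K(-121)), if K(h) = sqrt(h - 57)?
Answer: sqrt(-3066 + I*sqrt(178)) ≈ 0.1205 + 55.372*I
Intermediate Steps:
K(h) = sqrt(-57 + h)
sqrt(-3066 + K(-121)) = sqrt(-3066 + sqrt(-57 - 121)) = sqrt(-3066 + sqrt(-178)) = sqrt(-3066 + I*sqrt(178))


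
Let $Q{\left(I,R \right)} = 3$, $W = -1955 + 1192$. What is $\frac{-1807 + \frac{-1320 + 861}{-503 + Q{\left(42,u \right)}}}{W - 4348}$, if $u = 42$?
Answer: $\frac{903041}{2555500} \approx 0.35337$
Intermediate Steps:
$W = -763$
$\frac{-1807 + \frac{-1320 + 861}{-503 + Q{\left(42,u \right)}}}{W - 4348} = \frac{-1807 + \frac{-1320 + 861}{-503 + 3}}{-763 - 4348} = \frac{-1807 - \frac{459}{-500}}{-5111} = \left(-1807 - - \frac{459}{500}\right) \left(- \frac{1}{5111}\right) = \left(-1807 + \frac{459}{500}\right) \left(- \frac{1}{5111}\right) = \left(- \frac{903041}{500}\right) \left(- \frac{1}{5111}\right) = \frac{903041}{2555500}$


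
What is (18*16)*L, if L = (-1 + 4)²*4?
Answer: 10368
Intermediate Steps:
L = 36 (L = 3²*4 = 9*4 = 36)
(18*16)*L = (18*16)*36 = 288*36 = 10368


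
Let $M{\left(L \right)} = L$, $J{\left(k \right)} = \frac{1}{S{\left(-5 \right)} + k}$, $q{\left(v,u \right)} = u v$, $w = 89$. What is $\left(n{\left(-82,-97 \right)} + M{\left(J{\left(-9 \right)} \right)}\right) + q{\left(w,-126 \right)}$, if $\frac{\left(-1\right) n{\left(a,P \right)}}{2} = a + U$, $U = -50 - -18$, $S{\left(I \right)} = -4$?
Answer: $- \frac{142819}{13} \approx -10986.0$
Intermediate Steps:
$J{\left(k \right)} = \frac{1}{-4 + k}$
$U = -32$ ($U = -50 + 18 = -32$)
$n{\left(a,P \right)} = 64 - 2 a$ ($n{\left(a,P \right)} = - 2 \left(a - 32\right) = - 2 \left(-32 + a\right) = 64 - 2 a$)
$\left(n{\left(-82,-97 \right)} + M{\left(J{\left(-9 \right)} \right)}\right) + q{\left(w,-126 \right)} = \left(\left(64 - -164\right) + \frac{1}{-4 - 9}\right) - 11214 = \left(\left(64 + 164\right) + \frac{1}{-13}\right) - 11214 = \left(228 - \frac{1}{13}\right) - 11214 = \frac{2963}{13} - 11214 = - \frac{142819}{13}$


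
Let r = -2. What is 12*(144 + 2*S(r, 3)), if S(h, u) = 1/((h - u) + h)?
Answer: 12072/7 ≈ 1724.6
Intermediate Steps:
S(h, u) = 1/(-u + 2*h)
12*(144 + 2*S(r, 3)) = 12*(144 + 2/(-1*3 + 2*(-2))) = 12*(144 + 2/(-3 - 4)) = 12*(144 + 2/(-7)) = 12*(144 + 2*(-⅐)) = 12*(144 - 2/7) = 12*(1006/7) = 12072/7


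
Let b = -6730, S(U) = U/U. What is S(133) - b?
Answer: 6731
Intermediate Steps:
S(U) = 1
S(133) - b = 1 - 1*(-6730) = 1 + 6730 = 6731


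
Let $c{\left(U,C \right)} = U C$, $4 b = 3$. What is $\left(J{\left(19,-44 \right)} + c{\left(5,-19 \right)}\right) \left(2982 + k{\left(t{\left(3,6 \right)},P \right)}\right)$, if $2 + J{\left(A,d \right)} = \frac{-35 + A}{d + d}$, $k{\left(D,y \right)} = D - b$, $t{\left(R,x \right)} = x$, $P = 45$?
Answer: $- \frac{12725685}{44} \approx -2.8922 \cdot 10^{5}$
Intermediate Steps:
$b = \frac{3}{4}$ ($b = \frac{1}{4} \cdot 3 = \frac{3}{4} \approx 0.75$)
$k{\left(D,y \right)} = - \frac{3}{4} + D$ ($k{\left(D,y \right)} = D - \frac{3}{4} = - \frac{3}{4} + D$)
$J{\left(A,d \right)} = -2 + \frac{-35 + A}{2 d}$ ($J{\left(A,d \right)} = -2 + \frac{-35 + A}{d + d} = -2 + \frac{-35 + A}{2 d}$)
$c{\left(U,C \right)} = C U$
$\left(J{\left(19,-44 \right)} + c{\left(5,-19 \right)}\right) \left(2982 + k{\left(t{\left(3,6 \right)},P \right)}\right) = \left(\frac{-35 + 19 - -176}{2 \left(-44\right)} - 95\right) \left(2982 + \left(- \frac{3}{4} + 6\right)\right) = \left(\frac{1}{2} \left(- \frac{1}{44}\right) \left(-35 + 19 + 176\right) - 95\right) \left(2982 + \frac{21}{4}\right) = \left(\frac{1}{2} \left(- \frac{1}{44}\right) 160 - 95\right) \frac{11949}{4} = \left(- \frac{20}{11} - 95\right) \frac{11949}{4} = \left(- \frac{1065}{11}\right) \frac{11949}{4} = - \frac{12725685}{44}$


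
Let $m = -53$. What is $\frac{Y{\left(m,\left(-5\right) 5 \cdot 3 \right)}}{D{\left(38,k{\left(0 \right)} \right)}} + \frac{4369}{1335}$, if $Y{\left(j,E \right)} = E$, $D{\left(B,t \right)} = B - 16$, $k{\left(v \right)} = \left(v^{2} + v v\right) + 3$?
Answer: $- \frac{4007}{29370} \approx -0.13643$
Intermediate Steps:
$k{\left(v \right)} = 3 + 2 v^{2}$ ($k{\left(v \right)} = \left(v^{2} + v^{2}\right) + 3 = 2 v^{2} + 3 = 3 + 2 v^{2}$)
$D{\left(B,t \right)} = -16 + B$ ($D{\left(B,t \right)} = B - 16 = -16 + B$)
$\frac{Y{\left(m,\left(-5\right) 5 \cdot 3 \right)}}{D{\left(38,k{\left(0 \right)} \right)}} + \frac{4369}{1335} = \frac{\left(-5\right) 5 \cdot 3}{-16 + 38} + \frac{4369}{1335} = \frac{\left(-25\right) 3}{22} + 4369 \cdot \frac{1}{1335} = \left(-75\right) \frac{1}{22} + \frac{4369}{1335} = - \frac{75}{22} + \frac{4369}{1335} = - \frac{4007}{29370}$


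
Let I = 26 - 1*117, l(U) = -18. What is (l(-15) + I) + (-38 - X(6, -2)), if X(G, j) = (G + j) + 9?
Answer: -160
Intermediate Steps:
X(G, j) = 9 + G + j
I = -91 (I = 26 - 117 = -91)
(l(-15) + I) + (-38 - X(6, -2)) = (-18 - 91) + (-38 - (9 + 6 - 2)) = -109 + (-38 - 1*13) = -109 + (-38 - 13) = -109 - 51 = -160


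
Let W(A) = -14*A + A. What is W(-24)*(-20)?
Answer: -6240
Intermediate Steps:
W(A) = -13*A
W(-24)*(-20) = -13*(-24)*(-20) = 312*(-20) = -6240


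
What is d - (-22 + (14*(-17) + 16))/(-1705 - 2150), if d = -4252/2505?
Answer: -1133512/643785 ≈ -1.7607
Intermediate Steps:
d = -4252/2505 (d = -4252*1/2505 = -4252/2505 ≈ -1.6974)
d - (-22 + (14*(-17) + 16))/(-1705 - 2150) = -4252/2505 - (-22 + (14*(-17) + 16))/(-1705 - 2150) = -4252/2505 - (-22 + (-238 + 16))/(-3855) = -4252/2505 - (-22 - 222)*(-1)/3855 = -4252/2505 - (-244)*(-1)/3855 = -4252/2505 - 1*244/3855 = -4252/2505 - 244/3855 = -1133512/643785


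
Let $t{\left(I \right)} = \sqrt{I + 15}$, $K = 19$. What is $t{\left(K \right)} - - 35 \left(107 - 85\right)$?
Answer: $770 + \sqrt{34} \approx 775.83$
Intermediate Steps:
$t{\left(I \right)} = \sqrt{15 + I}$
$t{\left(K \right)} - - 35 \left(107 - 85\right) = \sqrt{15 + 19} - - 35 \left(107 - 85\right) = \sqrt{34} - \left(-35\right) 22 = \sqrt{34} - -770 = \sqrt{34} + 770 = 770 + \sqrt{34}$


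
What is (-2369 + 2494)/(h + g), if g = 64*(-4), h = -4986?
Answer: -125/5242 ≈ -0.023846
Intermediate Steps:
g = -256
(-2369 + 2494)/(h + g) = (-2369 + 2494)/(-4986 - 256) = 125/(-5242) = 125*(-1/5242) = -125/5242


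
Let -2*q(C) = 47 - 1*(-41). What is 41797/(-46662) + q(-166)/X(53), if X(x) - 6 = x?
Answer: -645593/393294 ≈ -1.6415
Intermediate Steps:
X(x) = 6 + x
q(C) = -44 (q(C) = -(47 - 1*(-41))/2 = -(47 + 41)/2 = -1/2*88 = -44)
41797/(-46662) + q(-166)/X(53) = 41797/(-46662) - 44/(6 + 53) = 41797*(-1/46662) - 44/59 = -5971/6666 - 44*1/59 = -5971/6666 - 44/59 = -645593/393294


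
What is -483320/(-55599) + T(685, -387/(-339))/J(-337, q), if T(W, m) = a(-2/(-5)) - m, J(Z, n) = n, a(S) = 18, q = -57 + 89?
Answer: 43107005/4675488 ≈ 9.2198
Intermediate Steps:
q = 32
T(W, m) = 18 - m
-483320/(-55599) + T(685, -387/(-339))/J(-337, q) = -483320/(-55599) + (18 - (-387)/(-339))/32 = -483320*(-1/55599) + (18 - (-387)*(-1)/339)*(1/32) = 11240/1293 + (18 - 1*129/113)*(1/32) = 11240/1293 + (18 - 129/113)*(1/32) = 11240/1293 + (1905/113)*(1/32) = 11240/1293 + 1905/3616 = 43107005/4675488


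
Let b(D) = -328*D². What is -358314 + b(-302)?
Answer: -30273226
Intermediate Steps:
-358314 + b(-302) = -358314 - 328*(-302)² = -358314 - 328*91204 = -358314 - 29914912 = -30273226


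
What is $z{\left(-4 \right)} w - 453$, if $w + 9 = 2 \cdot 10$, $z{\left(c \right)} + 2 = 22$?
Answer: $-233$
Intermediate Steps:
$z{\left(c \right)} = 20$ ($z{\left(c \right)} = -2 + 22 = 20$)
$w = 11$ ($w = -9 + 2 \cdot 10 = -9 + 20 = 11$)
$z{\left(-4 \right)} w - 453 = 20 \cdot 11 - 453 = 220 - 453 = -233$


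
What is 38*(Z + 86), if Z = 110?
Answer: 7448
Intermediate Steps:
38*(Z + 86) = 38*(110 + 86) = 38*196 = 7448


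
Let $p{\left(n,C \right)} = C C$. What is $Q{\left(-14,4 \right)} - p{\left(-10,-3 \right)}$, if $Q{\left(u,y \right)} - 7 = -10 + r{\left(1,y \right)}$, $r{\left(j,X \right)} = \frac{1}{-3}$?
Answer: $- \frac{37}{3} \approx -12.333$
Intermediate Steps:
$p{\left(n,C \right)} = C^{2}$
$r{\left(j,X \right)} = - \frac{1}{3}$
$Q{\left(u,y \right)} = - \frac{10}{3}$ ($Q{\left(u,y \right)} = 7 - \frac{31}{3} = - \frac{10}{3}$)
$Q{\left(-14,4 \right)} - p{\left(-10,-3 \right)} = - \frac{10}{3} - \left(-3\right)^{2} = - \frac{10}{3} - 9 = - \frac{37}{3}$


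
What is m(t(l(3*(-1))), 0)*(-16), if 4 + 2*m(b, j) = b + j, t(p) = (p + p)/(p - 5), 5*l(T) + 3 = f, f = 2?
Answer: 408/13 ≈ 31.385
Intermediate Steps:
l(T) = -⅕ (l(T) = -⅗ + (⅕)*2 = -⅗ + ⅖ = -⅕)
t(p) = 2*p/(-5 + p) (t(p) = (2*p)/(-5 + p) = 2*p/(-5 + p))
m(b, j) = -2 + b/2 + j/2 (m(b, j) = -2 + (b + j)/2 = -2 + (b/2 + j/2) = -2 + b/2 + j/2)
m(t(l(3*(-1))), 0)*(-16) = (-2 + (2*(-⅕)/(-5 - ⅕))/2 + (½)*0)*(-16) = (-2 + (2*(-⅕)/(-26/5))/2 + 0)*(-16) = (-2 + (2*(-⅕)*(-5/26))/2 + 0)*(-16) = (-2 + (½)*(1/13) + 0)*(-16) = (-2 + 1/26 + 0)*(-16) = -51/26*(-16) = 408/13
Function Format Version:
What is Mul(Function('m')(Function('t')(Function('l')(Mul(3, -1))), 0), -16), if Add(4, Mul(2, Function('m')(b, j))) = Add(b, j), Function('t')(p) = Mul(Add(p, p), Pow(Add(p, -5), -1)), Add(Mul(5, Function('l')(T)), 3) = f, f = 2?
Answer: Rational(408, 13) ≈ 31.385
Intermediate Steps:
Function('l')(T) = Rational(-1, 5) (Function('l')(T) = Add(Rational(-3, 5), Mul(Rational(1, 5), 2)) = Add(Rational(-3, 5), Rational(2, 5)) = Rational(-1, 5))
Function('t')(p) = Mul(2, p, Pow(Add(-5, p), -1)) (Function('t')(p) = Mul(Mul(2, p), Pow(Add(-5, p), -1)) = Mul(2, p, Pow(Add(-5, p), -1)))
Function('m')(b, j) = Add(-2, Mul(Rational(1, 2), b), Mul(Rational(1, 2), j)) (Function('m')(b, j) = Add(-2, Mul(Rational(1, 2), Add(b, j))) = Add(-2, Add(Mul(Rational(1, 2), b), Mul(Rational(1, 2), j))) = Add(-2, Mul(Rational(1, 2), b), Mul(Rational(1, 2), j)))
Mul(Function('m')(Function('t')(Function('l')(Mul(3, -1))), 0), -16) = Mul(Add(-2, Mul(Rational(1, 2), Mul(2, Rational(-1, 5), Pow(Add(-5, Rational(-1, 5)), -1))), Mul(Rational(1, 2), 0)), -16) = Mul(Add(-2, Mul(Rational(1, 2), Mul(2, Rational(-1, 5), Pow(Rational(-26, 5), -1))), 0), -16) = Mul(Add(-2, Mul(Rational(1, 2), Mul(2, Rational(-1, 5), Rational(-5, 26))), 0), -16) = Mul(Add(-2, Mul(Rational(1, 2), Rational(1, 13)), 0), -16) = Mul(Add(-2, Rational(1, 26), 0), -16) = Mul(Rational(-51, 26), -16) = Rational(408, 13)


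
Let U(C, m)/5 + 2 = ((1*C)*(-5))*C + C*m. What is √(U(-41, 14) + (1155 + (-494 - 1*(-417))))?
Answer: I*√43827 ≈ 209.35*I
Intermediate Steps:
U(C, m) = -10 - 25*C² + 5*C*m (U(C, m) = -10 + 5*(((1*C)*(-5))*C + C*m) = -10 + 5*((C*(-5))*C + C*m) = -10 + 5*((-5*C)*C + C*m) = -10 + 5*(-5*C² + C*m) = -10 + (-25*C² + 5*C*m) = -10 - 25*C² + 5*C*m)
√(U(-41, 14) + (1155 + (-494 - 1*(-417)))) = √((-10 - 25*(-41)² + 5*(-41)*14) + (1155 + (-494 - 1*(-417)))) = √((-10 - 25*1681 - 2870) + (1155 + (-494 + 417))) = √((-10 - 42025 - 2870) + (1155 - 77)) = √(-44905 + 1078) = √(-43827) = I*√43827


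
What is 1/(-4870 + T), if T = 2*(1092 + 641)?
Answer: -1/1404 ≈ -0.00071225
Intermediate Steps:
T = 3466 (T = 2*1733 = 3466)
1/(-4870 + T) = 1/(-4870 + 3466) = 1/(-1404) = -1/1404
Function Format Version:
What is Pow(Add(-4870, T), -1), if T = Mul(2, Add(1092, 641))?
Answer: Rational(-1, 1404) ≈ -0.00071225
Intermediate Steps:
T = 3466 (T = Mul(2, 1733) = 3466)
Pow(Add(-4870, T), -1) = Pow(Add(-4870, 3466), -1) = Pow(-1404, -1) = Rational(-1, 1404)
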